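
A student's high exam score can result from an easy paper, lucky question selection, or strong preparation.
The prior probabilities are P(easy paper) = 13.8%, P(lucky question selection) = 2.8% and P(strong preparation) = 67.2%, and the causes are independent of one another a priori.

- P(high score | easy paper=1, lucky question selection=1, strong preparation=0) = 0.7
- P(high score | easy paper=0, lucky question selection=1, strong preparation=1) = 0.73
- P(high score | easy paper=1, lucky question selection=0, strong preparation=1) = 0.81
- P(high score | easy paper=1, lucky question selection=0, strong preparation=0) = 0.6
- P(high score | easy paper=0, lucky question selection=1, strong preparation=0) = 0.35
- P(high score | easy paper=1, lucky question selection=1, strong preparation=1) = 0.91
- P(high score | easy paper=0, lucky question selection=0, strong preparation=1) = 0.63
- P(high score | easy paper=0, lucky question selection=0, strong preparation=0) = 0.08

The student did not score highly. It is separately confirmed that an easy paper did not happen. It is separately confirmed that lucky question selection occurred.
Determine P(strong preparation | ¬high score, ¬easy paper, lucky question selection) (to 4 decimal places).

Enumerate both values of strong preparation and weight by the priors:
  P(¬high score | ¬easy paper, lucky question selection) = 0.65×0.328 + 0.27×0.672
        = 0.213200 + 0.181440 = 0.394640
Configurations with strong preparation contribute 0.181440, so
  P(strong preparation | ¬high score, ¬easy paper, lucky question selection) = 0.181440 / 0.394640 ≈ 0.4598

P(strong preparation | ¬high score, ¬easy paper, lucky question selection) ≈ 0.4598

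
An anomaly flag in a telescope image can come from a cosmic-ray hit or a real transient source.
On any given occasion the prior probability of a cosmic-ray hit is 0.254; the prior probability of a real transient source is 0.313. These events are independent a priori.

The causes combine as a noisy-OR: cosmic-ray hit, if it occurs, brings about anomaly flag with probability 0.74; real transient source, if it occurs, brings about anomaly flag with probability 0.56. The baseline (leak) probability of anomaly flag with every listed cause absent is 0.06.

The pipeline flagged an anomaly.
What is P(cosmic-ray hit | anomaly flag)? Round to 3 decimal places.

Under noisy-OR, P(anomaly flag | causes) = 1 − (1−0.06)·∏(1−qᵢ) over the active causes.
P(anomaly flag) = 0.06×0.746×0.687 + 0.5864×0.746×0.313 + 0.7556×0.254×0.687 + 0.892464×0.254×0.313 = 0.030750 + 0.136923 + 0.131851 + 0.070953 = 0.370477
Restricting to configurations with cosmic-ray hit present: 0.131851 + 0.070953 = 0.202804.
So P(cosmic-ray hit | anomaly flag) = 0.202804/0.370477 ≈ 0.547.

P(cosmic-ray hit | anomaly flag) ≈ 0.547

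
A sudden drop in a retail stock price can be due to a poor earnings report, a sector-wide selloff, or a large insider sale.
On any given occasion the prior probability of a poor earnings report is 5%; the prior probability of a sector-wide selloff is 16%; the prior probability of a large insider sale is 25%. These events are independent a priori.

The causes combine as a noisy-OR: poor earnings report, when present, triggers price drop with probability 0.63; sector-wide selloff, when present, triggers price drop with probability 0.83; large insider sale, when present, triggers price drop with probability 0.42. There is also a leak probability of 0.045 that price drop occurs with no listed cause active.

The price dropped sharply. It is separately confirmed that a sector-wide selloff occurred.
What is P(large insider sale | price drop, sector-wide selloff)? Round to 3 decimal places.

P(large insider sale | price drop, sector-wide selloff) ≈ 0.264

Under noisy-OR, P(price drop | causes) = 1 − (1−0.045)·∏(1−qᵢ) over the active causes.
For the numerator, keep only large insider sale=true terms: 0.215136 + 0.012065 = 0.227201
The normalizing constant is 0.83765·0.95·0.75 + 0.905837·0.95·0.25 + 0.939931·0.05·0.75 + 0.96516·0.05·0.25 = 0.859274
P(large insider sale | price drop, sector-wide selloff) = 0.227201/0.859274 ≈ 0.264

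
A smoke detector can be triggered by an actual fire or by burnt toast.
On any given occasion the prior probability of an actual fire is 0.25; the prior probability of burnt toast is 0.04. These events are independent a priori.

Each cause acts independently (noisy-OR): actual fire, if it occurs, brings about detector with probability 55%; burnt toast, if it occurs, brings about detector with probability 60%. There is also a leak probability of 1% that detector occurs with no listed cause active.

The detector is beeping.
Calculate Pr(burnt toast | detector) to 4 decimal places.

Pr(burnt toast | detector) ≈ 0.1581

Under noisy-OR, P(detector | causes) = 1 − (1−0.01)·∏(1−qᵢ) over the active causes.
For the numerator, keep only burnt toast=true terms: 0.018120 + 0.008218 = 0.026338
The normalizing constant is 0.01·0.75·0.96 + 0.604·0.75·0.04 + 0.5545·0.25·0.96 + 0.8218·0.25·0.04 = 0.166618
Posterior = 0.026338 / 0.166618 ≈ 0.1581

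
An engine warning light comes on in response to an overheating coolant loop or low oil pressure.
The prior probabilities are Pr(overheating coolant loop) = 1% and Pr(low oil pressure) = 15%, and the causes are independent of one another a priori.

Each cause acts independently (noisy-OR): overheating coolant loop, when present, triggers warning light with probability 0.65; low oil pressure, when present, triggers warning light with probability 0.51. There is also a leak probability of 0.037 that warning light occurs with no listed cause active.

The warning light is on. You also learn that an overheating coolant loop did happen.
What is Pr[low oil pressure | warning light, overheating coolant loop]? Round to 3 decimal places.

Pr[low oil pressure | warning light, overheating coolant loop] ≈ 0.182

Under noisy-OR, P(warning light | causes) = 1 − (1−0.037)·∏(1−qᵢ) over the active causes.
For the numerator, keep only low oil pressure=true terms: 0.834846×0.15 = 0.125227
Normalizer over all consistent configurations: 0.66295×0.85 + 0.834846×0.15 = 0.688735
P(low oil pressure | warning light, overheating coolant loop) = 0.125227/0.688735 ≈ 0.182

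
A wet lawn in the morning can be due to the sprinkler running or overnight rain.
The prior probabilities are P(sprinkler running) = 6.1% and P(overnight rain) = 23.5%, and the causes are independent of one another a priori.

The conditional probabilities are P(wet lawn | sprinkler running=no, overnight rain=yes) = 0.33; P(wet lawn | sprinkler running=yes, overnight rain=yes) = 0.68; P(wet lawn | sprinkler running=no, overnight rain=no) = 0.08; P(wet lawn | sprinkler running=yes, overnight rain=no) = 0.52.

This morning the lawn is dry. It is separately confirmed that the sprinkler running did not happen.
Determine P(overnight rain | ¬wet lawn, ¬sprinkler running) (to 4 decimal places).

Sum P(¬wet lawn|·) weighted by the priors over both values of overnight rain:
  P(¬wet lawn | ¬sprinkler running) = 0.92·0.765 + 0.67·0.235
        = 0.703800 + 0.157450 = 0.861250
Keeping only the overnight rain-present terms gives 0.157450, so
  P(overnight rain | ¬wet lawn, ¬sprinkler running) = 0.157450 / 0.861250 ≈ 0.1828

P(overnight rain | ¬wet lawn, ¬sprinkler running) ≈ 0.1828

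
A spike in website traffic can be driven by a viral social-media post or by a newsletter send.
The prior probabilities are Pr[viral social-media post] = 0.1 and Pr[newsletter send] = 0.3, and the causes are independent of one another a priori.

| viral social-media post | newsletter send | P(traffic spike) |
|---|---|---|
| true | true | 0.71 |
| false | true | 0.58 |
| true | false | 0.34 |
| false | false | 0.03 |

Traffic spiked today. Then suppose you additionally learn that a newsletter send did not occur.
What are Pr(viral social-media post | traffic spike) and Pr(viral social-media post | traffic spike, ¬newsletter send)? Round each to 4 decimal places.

Sum P(traffic spike|·) weighted by the priors over the 4 (viral social-media post, newsletter send) configurations:
  P(traffic spike) = 0.03*0.9*0.7 + 0.58*0.9*0.3 + 0.34*0.1*0.7 + 0.71*0.1*0.3
        = 0.018900 + 0.156600 + 0.023800 + 0.021300 = 0.220600
Configurations with viral social-media post contribute 0.045100, so
  P(viral social-media post | traffic spike) = 0.045100 / 0.220600 ≈ 0.2044

Now also conditioning on newsletter send≠true:
Numerator (weight on configurations with viral social-media post): 0.34*0.1 = 0.034000
Normalizer over all consistent configurations: 0.03*0.9 + 0.34*0.1 = 0.061000
P(viral social-media post | traffic spike, ¬newsletter send) = 0.034000/0.061000 ≈ 0.5574
Ruling out newsletter send raises the posterior on viral social-media post — the flip side of explaining away.

Pr(viral social-media post | traffic spike) ≈ 0.2044; Pr(viral social-media post | traffic spike, ¬newsletter send) ≈ 0.5574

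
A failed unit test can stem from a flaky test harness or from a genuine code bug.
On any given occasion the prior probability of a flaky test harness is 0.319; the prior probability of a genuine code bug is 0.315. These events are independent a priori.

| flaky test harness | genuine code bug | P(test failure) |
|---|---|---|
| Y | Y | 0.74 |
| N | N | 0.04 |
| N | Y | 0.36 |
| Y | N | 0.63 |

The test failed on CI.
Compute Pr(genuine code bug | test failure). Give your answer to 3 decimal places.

Pr(genuine code bug | test failure) ≈ 0.492

P(test failure) = 0.04*0.681*0.685 + 0.36*0.681*0.315 + 0.63*0.319*0.685 + 0.74*0.319*0.315 = 0.018659 + 0.077225 + 0.137664 + 0.074359 = 0.307907
Of this, 0.151584 comes from 0.077225 + 0.074359 (the genuine code bug=true cases).
So P(genuine code bug | test failure) = 0.151584/0.307907 ≈ 0.492.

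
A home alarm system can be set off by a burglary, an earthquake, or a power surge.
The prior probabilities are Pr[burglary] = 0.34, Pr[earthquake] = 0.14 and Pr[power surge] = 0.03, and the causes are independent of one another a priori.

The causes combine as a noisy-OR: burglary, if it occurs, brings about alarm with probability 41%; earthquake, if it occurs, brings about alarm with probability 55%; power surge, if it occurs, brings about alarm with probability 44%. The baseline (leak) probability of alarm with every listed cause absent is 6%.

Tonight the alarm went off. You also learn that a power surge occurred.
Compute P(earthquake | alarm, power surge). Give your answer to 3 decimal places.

Under noisy-OR, P(alarm | causes) = 1 − (1−0.06)·∏(1−qᵢ) over the active causes.
Enumerate the 4 (burglary, earthquake) configurations and weight by the priors:
  P(alarm | power surge) = 0.4736*0.66*0.86 + 0.76312*0.66*0.14 + 0.689424*0.34*0.86 + 0.860241*0.34*0.14
        = 0.268815 + 0.070512 + 0.201588 + 0.040947 = 0.581862
The terms with earthquake present sum to 0.111459, so
  P(earthquake | alarm, power surge) = 0.111459 / 0.581862 ≈ 0.192

P(earthquake | alarm, power surge) ≈ 0.192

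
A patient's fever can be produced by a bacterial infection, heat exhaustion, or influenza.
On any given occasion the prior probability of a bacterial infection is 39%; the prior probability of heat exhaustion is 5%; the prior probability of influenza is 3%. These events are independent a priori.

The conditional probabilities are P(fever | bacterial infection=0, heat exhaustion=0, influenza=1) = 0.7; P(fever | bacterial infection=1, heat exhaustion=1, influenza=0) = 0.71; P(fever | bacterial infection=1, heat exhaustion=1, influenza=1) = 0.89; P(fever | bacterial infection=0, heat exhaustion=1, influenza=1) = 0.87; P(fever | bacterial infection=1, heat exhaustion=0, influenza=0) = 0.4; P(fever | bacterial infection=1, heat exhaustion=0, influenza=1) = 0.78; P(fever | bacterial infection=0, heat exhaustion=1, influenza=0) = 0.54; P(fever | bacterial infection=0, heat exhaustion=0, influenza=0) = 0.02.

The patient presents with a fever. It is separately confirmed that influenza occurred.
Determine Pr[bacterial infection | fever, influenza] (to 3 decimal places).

Weight on bacterial infection=true, given the evidence: 0.288990 + 0.017355 = 0.306345
The normalizing constant is 0.7×0.61×0.95 + 0.87×0.61×0.05 + 0.78×0.39×0.95 + 0.89×0.39×0.05 = 0.738530
Posterior = 0.306345 / 0.738530 ≈ 0.415

Pr[bacterial infection | fever, influenza] ≈ 0.415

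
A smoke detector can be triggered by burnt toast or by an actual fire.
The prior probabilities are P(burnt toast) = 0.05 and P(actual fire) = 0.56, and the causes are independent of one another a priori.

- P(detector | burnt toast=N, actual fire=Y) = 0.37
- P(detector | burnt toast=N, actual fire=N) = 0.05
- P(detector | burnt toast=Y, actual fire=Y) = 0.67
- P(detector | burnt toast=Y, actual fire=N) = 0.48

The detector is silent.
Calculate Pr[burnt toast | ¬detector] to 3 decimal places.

Numerator (weight on configurations with burnt toast): 0.011440 + 0.009240 = 0.020680
Denominator P(¬detector): 0.95*0.95*0.44 + 0.63*0.95*0.56 + 0.52*0.05*0.44 + 0.33*0.05*0.56 = 0.752940
Posterior = 0.020680 / 0.752940 ≈ 0.027

Pr[burnt toast | ¬detector] ≈ 0.027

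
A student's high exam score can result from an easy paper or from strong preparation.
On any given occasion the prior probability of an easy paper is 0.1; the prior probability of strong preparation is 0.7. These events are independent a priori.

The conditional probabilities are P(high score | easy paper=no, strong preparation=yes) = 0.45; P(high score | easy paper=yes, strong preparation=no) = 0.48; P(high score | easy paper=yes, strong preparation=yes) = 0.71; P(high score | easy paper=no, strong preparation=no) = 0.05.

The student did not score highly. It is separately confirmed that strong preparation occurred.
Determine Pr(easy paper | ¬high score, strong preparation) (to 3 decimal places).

Pr(easy paper | ¬high score, strong preparation) ≈ 0.055

By total probability over both values of easy paper:
  P(¬high score | strong preparation) = 0.55·0.9 + 0.29·0.1
        = 0.495000 + 0.029000 = 0.524000
Configurations with easy paper contribute 0.029000, so
  P(easy paper | ¬high score, strong preparation) = 0.029000 / 0.524000 ≈ 0.055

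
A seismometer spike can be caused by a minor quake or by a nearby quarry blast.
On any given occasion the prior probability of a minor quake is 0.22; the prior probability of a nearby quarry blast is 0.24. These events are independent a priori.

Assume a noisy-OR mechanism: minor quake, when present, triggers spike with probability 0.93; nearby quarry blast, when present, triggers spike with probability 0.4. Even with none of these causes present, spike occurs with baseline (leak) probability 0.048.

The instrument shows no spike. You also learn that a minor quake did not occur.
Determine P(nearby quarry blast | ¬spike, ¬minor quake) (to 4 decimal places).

Under noisy-OR, P(spike | causes) = 1 − (1−0.048)·∏(1−qᵢ) over the active causes.
Enumerate both values of nearby quarry blast and weight by the priors:
  P(¬spike | ¬minor quake) = 0.952×0.76 + 0.5712×0.24
        = 0.723520 + 0.137088 = 0.860608
Configurations with nearby quarry blast contribute 0.137088, so
  P(nearby quarry blast | ¬spike, ¬minor quake) = 0.137088 / 0.860608 ≈ 0.1593

P(nearby quarry blast | ¬spike, ¬minor quake) ≈ 0.1593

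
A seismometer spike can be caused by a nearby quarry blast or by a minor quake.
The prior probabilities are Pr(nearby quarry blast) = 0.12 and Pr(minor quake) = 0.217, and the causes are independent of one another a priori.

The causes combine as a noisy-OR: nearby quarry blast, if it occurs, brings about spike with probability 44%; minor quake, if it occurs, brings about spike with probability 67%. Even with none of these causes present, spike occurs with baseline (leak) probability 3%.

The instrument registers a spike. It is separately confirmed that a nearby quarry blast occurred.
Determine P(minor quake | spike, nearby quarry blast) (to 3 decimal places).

Under noisy-OR, P(spike | causes) = 1 − (1−0.03)·∏(1−qᵢ) over the active causes.
P(spike | nearby quarry blast) = 0.4568×0.783 + 0.820744×0.217 = 0.357674 + 0.178101 = 0.535775
Of this, 0.178101 comes from 0.820744×0.217 (the minor quake=true cases).
P(minor quake | spike, nearby quarry blast) = 0.178101 / 0.535775 ≈ 0.332

P(minor quake | spike, nearby quarry blast) ≈ 0.332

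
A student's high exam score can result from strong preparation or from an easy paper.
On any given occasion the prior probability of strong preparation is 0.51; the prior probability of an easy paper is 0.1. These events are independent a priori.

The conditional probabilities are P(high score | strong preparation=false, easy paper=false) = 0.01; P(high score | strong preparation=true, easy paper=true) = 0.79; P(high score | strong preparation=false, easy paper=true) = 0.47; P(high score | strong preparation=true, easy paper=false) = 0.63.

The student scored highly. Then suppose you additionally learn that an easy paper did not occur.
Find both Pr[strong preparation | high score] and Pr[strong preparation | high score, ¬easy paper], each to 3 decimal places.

Pr[strong preparation | high score] ≈ 0.923; Pr[strong preparation | high score, ¬easy paper] ≈ 0.985

Sum P(high score|·) weighted by the priors over the 4 (strong preparation, easy paper) configurations:
  P(high score) = 0.01·0.49·0.9 + 0.47·0.49·0.1 + 0.63·0.51·0.9 + 0.79·0.51·0.1
        = 0.004410 + 0.023030 + 0.289170 + 0.040290 = 0.356900
The terms with strong preparation present sum to 0.329460, so
  P(strong preparation | high score) = 0.329460 / 0.356900 ≈ 0.923

Now also conditioning on easy paper≠true:
P(high score | ¬easy paper) = 0.01*0.49 + 0.63*0.51 = 0.004900 + 0.321300 = 0.326200
Of this, 0.321300 comes from 0.63*0.51 (the strong preparation=true cases).
So P(strong preparation | high score, ¬easy paper) = 0.321300/0.326200 ≈ 0.985.
Ruling out easy paper raises the posterior on strong preparation — the flip side of explaining away.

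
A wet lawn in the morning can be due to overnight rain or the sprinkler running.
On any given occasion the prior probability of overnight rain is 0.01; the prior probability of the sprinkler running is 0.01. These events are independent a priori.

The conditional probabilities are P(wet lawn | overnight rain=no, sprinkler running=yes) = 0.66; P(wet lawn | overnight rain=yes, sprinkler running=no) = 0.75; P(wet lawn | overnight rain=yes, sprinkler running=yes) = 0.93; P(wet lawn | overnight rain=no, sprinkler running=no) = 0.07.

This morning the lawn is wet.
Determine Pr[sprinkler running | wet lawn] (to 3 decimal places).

Pr[sprinkler running | wet lawn] ≈ 0.080

Weight on sprinkler running=true, given the evidence: 0.006534 + 0.000093 = 0.006627
Normalizer over all consistent configurations: 0.07·0.99·0.99 + 0.66·0.99·0.01 + 0.75·0.01·0.99 + 0.93·0.01·0.01 = 0.082659
P(sprinkler running | wet lawn) = 0.006627/0.082659 ≈ 0.080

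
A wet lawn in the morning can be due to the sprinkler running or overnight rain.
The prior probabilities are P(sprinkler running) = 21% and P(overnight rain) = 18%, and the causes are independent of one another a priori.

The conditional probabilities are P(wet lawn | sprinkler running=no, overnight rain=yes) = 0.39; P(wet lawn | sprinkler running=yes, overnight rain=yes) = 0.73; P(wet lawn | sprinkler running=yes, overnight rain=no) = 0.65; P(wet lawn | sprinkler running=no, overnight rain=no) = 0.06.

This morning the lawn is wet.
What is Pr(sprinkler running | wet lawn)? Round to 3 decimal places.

Pr(sprinkler running | wet lawn) ≈ 0.597

P(wet lawn) = 0.06*0.79*0.82 + 0.39*0.79*0.18 + 0.65*0.21*0.82 + 0.73*0.21*0.18 = 0.038868 + 0.055458 + 0.111930 + 0.027594 = 0.233850
The sprinkler running-present share is 0.111930 + 0.027594 = 0.139524.
P(sprinkler running | wet lawn) = 0.139524 / 0.233850 ≈ 0.597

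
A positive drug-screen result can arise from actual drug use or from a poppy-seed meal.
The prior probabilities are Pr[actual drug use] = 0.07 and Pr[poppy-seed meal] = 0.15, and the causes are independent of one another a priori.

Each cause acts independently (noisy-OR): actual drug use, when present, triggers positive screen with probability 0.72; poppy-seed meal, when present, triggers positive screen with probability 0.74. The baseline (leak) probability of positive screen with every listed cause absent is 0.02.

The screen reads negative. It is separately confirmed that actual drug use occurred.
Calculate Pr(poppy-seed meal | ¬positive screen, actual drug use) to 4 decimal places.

Pr(poppy-seed meal | ¬positive screen, actual drug use) ≈ 0.0439

Under noisy-OR, P(positive screen | causes) = 1 − (1−0.02)·∏(1−qᵢ) over the active causes.
Weight on poppy-seed meal=true, given the evidence: 0.071344*0.15 = 0.010702
Normalizer over all consistent configurations: 0.2744*0.85 + 0.071344*0.15 = 0.243942
Posterior = 0.010702 / 0.243942 ≈ 0.0439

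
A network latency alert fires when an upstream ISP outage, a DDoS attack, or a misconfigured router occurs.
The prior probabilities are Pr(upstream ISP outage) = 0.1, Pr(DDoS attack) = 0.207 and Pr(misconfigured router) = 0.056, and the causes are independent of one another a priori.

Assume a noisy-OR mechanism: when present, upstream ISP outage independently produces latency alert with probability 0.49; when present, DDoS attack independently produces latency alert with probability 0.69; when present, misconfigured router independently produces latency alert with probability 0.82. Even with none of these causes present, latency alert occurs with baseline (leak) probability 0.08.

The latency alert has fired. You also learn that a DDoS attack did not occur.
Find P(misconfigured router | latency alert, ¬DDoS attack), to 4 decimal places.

Under noisy-OR, P(latency alert | causes) = 1 − (1−0.08)·∏(1−qᵢ) over the active causes.
P(latency alert | ¬DDoS attack) = 0.08*0.9*0.944 + 0.8344*0.9*0.056 + 0.5308*0.1*0.944 + 0.915544*0.1*0.056 = 0.067968 + 0.042054 + 0.050108 + 0.005127 = 0.165257
Of this, 0.047181 comes from 0.042054 + 0.005127 (the misconfigured router=true cases).
Hence the posterior is 0.047181/0.165257 ≈ 0.2855.

P(misconfigured router | latency alert, ¬DDoS attack) ≈ 0.2855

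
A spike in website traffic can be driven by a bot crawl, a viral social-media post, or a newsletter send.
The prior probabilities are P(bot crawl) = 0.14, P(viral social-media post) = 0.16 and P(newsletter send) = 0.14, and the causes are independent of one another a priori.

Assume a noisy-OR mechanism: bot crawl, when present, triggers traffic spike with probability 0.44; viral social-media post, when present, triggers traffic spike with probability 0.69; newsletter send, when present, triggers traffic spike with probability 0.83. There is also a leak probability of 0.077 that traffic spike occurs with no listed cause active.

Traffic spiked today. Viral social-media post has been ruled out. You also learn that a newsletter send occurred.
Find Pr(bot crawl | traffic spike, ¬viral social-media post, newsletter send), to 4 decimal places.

Pr(bot crawl | traffic spike, ¬viral social-media post, newsletter send) ≈ 0.1497

Under noisy-OR, P(traffic spike | causes) = 1 − (1−0.077)·∏(1−qᵢ) over the active causes.
Enumerate both values of bot crawl and weight by the priors:
  P(traffic spike | ¬viral social-media post, newsletter send) = 0.84309×0.86 + 0.91213×0.14
        = 0.725057 + 0.127698 = 0.852755
Keeping only the bot crawl-present terms gives 0.127698, so
  P(bot crawl | traffic spike, ¬viral social-media post, newsletter send) = 0.127698 / 0.852755 ≈ 0.1497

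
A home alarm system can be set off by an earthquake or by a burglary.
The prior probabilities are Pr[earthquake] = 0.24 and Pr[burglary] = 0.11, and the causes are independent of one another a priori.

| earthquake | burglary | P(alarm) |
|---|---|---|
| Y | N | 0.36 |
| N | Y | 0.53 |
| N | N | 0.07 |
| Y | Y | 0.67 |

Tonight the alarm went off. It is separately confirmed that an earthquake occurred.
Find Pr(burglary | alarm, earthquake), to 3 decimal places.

Sum P(alarm|·) weighted by the priors over both values of burglary:
  P(alarm | earthquake) = 0.36×0.89 + 0.67×0.11
        = 0.320400 + 0.073700 = 0.394100
The terms with burglary present sum to 0.073700, so
  P(burglary | alarm, earthquake) = 0.073700 / 0.394100 ≈ 0.187

Pr(burglary | alarm, earthquake) ≈ 0.187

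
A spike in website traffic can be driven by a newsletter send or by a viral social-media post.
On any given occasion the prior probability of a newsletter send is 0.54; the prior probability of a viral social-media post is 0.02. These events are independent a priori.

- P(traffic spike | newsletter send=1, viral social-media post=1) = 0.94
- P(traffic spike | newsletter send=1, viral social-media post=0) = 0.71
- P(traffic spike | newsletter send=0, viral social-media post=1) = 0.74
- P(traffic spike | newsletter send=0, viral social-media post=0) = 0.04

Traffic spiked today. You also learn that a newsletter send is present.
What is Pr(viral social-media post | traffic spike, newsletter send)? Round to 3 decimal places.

Pr(viral social-media post | traffic spike, newsletter send) ≈ 0.026

By total probability over both values of viral social-media post:
  P(traffic spike | newsletter send) = 0.71·0.98 + 0.94·0.02
        = 0.695800 + 0.018800 = 0.714600
Keeping only the viral social-media post-present terms gives 0.018800, so
  P(viral social-media post | traffic spike, newsletter send) = 0.018800 / 0.714600 ≈ 0.026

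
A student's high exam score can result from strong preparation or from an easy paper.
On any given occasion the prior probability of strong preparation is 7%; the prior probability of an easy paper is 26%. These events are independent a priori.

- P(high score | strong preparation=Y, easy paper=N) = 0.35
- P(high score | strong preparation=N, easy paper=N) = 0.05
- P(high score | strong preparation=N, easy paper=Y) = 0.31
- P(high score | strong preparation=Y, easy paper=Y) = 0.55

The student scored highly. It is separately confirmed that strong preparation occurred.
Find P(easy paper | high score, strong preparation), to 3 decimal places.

Weight on easy paper=true, given the evidence: 0.55×0.26 = 0.143000
Normalizer over all consistent configurations: 0.35×0.74 + 0.55×0.26 = 0.402000
P(easy paper | high score, strong preparation) = 0.143000/0.402000 ≈ 0.356

P(easy paper | high score, strong preparation) ≈ 0.356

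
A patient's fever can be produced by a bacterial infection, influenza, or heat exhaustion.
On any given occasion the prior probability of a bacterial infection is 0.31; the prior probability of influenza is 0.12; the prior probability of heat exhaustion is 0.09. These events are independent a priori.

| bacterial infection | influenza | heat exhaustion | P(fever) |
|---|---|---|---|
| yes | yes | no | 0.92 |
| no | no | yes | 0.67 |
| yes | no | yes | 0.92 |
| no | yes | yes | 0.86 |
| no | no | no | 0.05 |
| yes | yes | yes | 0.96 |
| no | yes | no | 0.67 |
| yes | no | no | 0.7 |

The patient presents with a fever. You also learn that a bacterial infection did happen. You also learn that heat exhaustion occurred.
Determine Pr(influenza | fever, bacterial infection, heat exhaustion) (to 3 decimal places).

Numerator (weight on configurations with influenza): 0.96·0.12 = 0.115200
Denominator P(fever | bacterial infection, heat exhaustion): 0.92·0.88 + 0.96·0.12 = 0.924800
P(influenza | fever, bacterial infection, heat exhaustion) = 0.115200/0.924800 ≈ 0.125

Pr(influenza | fever, bacterial infection, heat exhaustion) ≈ 0.125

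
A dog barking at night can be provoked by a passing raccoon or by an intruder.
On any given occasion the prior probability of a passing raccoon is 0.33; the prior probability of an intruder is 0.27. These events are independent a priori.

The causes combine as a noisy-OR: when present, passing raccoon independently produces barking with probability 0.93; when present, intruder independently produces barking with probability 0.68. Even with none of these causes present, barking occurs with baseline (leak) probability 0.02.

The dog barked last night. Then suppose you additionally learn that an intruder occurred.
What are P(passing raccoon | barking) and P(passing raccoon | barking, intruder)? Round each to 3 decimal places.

Under noisy-OR, P(barking | causes) = 1 − (1−0.02)·∏(1−qᵢ) over the active causes.
Enumerate the 4 (passing raccoon, intruder) configurations and weight by the priors:
  P(barking) = 0.02·0.67·0.73 + 0.6864·0.67·0.27 + 0.9314·0.33·0.73 + 0.978048·0.33·0.27
        = 0.009782 + 0.124170 + 0.224374 + 0.087144 = 0.445470
Keeping only the passing raccoon-present terms gives 0.311518, so
  P(passing raccoon | barking) = 0.311518 / 0.445470 ≈ 0.699

Now condition on the additional information:
Enumerate both values of passing raccoon and weight by the priors:
  P(barking | intruder) = 0.6864·0.67 + 0.978048·0.33
        = 0.459888 + 0.322756 = 0.782644
Configurations with passing raccoon contribute 0.322756, so
  P(passing raccoon | barking, intruder) = 0.322756 / 0.782644 ≈ 0.412
This is intercausal reasoning (explaining away): once intruder accounts for the barking, passing raccoon becomes less likely.

P(passing raccoon | barking) ≈ 0.699; P(passing raccoon | barking, intruder) ≈ 0.412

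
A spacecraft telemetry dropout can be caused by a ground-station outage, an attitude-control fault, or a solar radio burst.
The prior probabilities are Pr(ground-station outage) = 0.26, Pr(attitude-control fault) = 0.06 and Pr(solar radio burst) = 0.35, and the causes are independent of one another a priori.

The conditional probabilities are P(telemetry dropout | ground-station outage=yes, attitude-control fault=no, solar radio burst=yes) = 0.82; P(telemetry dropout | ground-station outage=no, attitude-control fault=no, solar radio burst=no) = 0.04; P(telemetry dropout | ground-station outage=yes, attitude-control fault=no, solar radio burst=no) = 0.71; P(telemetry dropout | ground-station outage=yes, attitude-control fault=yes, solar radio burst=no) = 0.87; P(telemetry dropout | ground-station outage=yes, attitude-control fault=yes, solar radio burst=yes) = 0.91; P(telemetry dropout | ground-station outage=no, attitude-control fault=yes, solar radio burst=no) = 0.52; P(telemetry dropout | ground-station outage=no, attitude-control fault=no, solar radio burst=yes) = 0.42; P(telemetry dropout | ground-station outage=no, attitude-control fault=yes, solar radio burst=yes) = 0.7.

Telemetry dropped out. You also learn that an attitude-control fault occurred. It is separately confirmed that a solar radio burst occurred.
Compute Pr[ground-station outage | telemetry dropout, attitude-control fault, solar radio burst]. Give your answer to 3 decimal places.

P(telemetry dropout | attitude-control fault, solar radio burst) = 0.7·0.74 + 0.91·0.26 = 0.518000 + 0.236600 = 0.754600
The ground-station outage-present share is 0.91·0.26 = 0.236600.
P(ground-station outage | telemetry dropout, attitude-control fault, solar radio burst) = 0.236600 / 0.754600 ≈ 0.314

Pr[ground-station outage | telemetry dropout, attitude-control fault, solar radio burst] ≈ 0.314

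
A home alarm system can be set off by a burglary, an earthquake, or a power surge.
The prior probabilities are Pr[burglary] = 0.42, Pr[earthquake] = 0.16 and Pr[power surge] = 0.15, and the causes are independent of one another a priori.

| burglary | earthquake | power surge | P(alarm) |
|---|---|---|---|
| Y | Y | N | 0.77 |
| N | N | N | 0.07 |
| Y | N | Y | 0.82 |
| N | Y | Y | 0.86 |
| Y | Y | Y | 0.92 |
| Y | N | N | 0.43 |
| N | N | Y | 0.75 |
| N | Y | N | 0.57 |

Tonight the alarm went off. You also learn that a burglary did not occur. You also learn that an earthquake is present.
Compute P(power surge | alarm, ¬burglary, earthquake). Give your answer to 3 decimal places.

Numerator (weight on configurations with power surge): 0.86×0.15 = 0.129000
Denominator P(alarm | ¬burglary, earthquake): 0.57×0.85 + 0.86×0.15 = 0.613500
Posterior = 0.129000 / 0.613500 ≈ 0.210

P(power surge | alarm, ¬burglary, earthquake) ≈ 0.210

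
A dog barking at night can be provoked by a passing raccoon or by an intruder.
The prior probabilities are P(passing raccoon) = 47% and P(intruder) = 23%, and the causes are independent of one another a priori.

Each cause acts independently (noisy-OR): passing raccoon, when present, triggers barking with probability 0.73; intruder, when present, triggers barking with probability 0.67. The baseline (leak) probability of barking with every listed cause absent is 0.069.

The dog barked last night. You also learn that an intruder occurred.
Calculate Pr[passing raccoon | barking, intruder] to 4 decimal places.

Under noisy-OR, P(barking | causes) = 1 − (1−0.069)·∏(1−qᵢ) over the active causes.
P(barking | intruder) = 0.69277*0.53 + 0.917048*0.47 = 0.367168 + 0.431013 = 0.798181
Restricting to configurations with passing raccoon present: 0.917048*0.47 = 0.431013.
So P(passing raccoon | barking, intruder) = 0.431013/0.798181 ≈ 0.5400.

Pr[passing raccoon | barking, intruder] ≈ 0.5400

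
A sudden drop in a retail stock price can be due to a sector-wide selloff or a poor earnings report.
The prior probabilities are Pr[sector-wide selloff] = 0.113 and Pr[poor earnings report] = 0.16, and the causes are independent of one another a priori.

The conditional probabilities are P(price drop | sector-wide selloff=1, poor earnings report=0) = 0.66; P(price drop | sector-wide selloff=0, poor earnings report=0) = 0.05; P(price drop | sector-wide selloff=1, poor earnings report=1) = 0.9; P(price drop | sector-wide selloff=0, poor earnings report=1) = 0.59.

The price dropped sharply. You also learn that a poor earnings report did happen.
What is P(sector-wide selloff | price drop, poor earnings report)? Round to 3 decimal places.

Sum P(price drop|·) weighted by the priors over both values of sector-wide selloff:
  P(price drop | poor earnings report) = 0.59·0.887 + 0.9·0.113
        = 0.523330 + 0.101700 = 0.625030
The terms with sector-wide selloff present sum to 0.101700, so
  P(sector-wide selloff | price drop, poor earnings report) = 0.101700 / 0.625030 ≈ 0.163

P(sector-wide selloff | price drop, poor earnings report) ≈ 0.163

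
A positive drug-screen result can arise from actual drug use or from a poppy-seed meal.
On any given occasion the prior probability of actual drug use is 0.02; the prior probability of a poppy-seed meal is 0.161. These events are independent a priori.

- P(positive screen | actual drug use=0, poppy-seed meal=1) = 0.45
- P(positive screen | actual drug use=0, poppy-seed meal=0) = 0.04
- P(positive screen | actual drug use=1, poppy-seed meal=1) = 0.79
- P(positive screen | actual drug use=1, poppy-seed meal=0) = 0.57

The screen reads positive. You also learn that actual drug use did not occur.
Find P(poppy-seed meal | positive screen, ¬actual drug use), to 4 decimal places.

Sum P(positive screen|·) weighted by the priors over both values of poppy-seed meal:
  P(positive screen | ¬actual drug use) = 0.04*0.839 + 0.45*0.161
        = 0.033560 + 0.072450 = 0.106010
Configurations with poppy-seed meal contribute 0.072450, so
  P(poppy-seed meal | positive screen, ¬actual drug use) = 0.072450 / 0.106010 ≈ 0.6834

P(poppy-seed meal | positive screen, ¬actual drug use) ≈ 0.6834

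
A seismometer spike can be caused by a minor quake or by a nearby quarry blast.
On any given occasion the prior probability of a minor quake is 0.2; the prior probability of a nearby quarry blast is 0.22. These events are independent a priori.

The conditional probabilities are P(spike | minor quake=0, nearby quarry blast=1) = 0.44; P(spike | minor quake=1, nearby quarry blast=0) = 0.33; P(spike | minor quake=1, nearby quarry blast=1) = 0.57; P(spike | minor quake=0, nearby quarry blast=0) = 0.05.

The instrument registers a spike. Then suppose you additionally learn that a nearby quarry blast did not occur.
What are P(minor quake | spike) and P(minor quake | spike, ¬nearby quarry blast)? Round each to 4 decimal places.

Sum P(spike|·) weighted by the priors over the 4 (minor quake, nearby quarry blast) configurations:
  P(spike) = 0.05*0.8*0.78 + 0.44*0.8*0.22 + 0.33*0.2*0.78 + 0.57*0.2*0.22
        = 0.031200 + 0.077440 + 0.051480 + 0.025080 = 0.185200
Configurations with minor quake contribute 0.076560, so
  P(minor quake | spike) = 0.076560 / 0.185200 ≈ 0.4134

Now condition on the additional information:
By total probability over both values of minor quake:
  P(spike | ¬nearby quarry blast) = 0.05×0.8 + 0.33×0.2
        = 0.040000 + 0.066000 = 0.106000
The terms with minor quake present sum to 0.066000, so
  P(minor quake | spike, ¬nearby quarry blast) = 0.066000 / 0.106000 ≈ 0.6226

P(minor quake | spike) ≈ 0.4134; P(minor quake | spike, ¬nearby quarry blast) ≈ 0.6226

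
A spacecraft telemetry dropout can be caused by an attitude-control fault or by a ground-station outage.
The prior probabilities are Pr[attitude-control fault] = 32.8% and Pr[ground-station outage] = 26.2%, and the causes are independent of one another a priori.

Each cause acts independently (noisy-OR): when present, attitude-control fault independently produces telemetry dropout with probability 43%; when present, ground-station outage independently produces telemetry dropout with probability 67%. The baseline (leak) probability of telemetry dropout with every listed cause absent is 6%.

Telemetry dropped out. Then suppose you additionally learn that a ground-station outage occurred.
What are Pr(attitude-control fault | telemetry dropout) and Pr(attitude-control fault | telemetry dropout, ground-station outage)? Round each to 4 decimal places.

Pr(attitude-control fault | telemetry dropout) ≈ 0.5477; Pr(attitude-control fault | telemetry dropout, ground-station outage) ≈ 0.3681

Under noisy-OR, P(telemetry dropout | causes) = 1 − (1−0.06)·∏(1−qᵢ) over the active causes.
By total probability over the 4 (attitude-control fault, ground-station outage) configurations:
  P(telemetry dropout) = 0.06·0.672·0.738 + 0.6898·0.672·0.262 + 0.4642·0.328·0.738 + 0.823186·0.328·0.262
        = 0.029756 + 0.121449 + 0.112366 + 0.070741 = 0.334312
Keeping only the attitude-control fault-present terms gives 0.183107, so
  P(attitude-control fault | telemetry dropout) = 0.183107 / 0.334312 ≈ 0.5477

Now also conditioning on ground-station outage=true:
Sum P(telemetry dropout|·) weighted by the priors over both values of attitude-control fault:
  P(telemetry dropout | ground-station outage) = 0.6898·0.672 + 0.823186·0.328
        = 0.463546 + 0.270005 = 0.733551
Keeping only the attitude-control fault-present terms gives 0.270005, so
  P(attitude-control fault | telemetry dropout, ground-station outage) = 0.270005 / 0.733551 ≈ 0.3681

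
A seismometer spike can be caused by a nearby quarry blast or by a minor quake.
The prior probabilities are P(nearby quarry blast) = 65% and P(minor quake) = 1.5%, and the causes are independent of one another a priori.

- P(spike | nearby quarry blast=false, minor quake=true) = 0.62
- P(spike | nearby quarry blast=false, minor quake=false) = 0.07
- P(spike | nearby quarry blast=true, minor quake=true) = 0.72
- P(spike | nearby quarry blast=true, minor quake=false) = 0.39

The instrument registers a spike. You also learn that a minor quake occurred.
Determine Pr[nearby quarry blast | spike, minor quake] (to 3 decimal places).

Sum P(spike|·) weighted by the priors over both values of nearby quarry blast:
  P(spike | minor quake) = 0.62×0.35 + 0.72×0.65
        = 0.217000 + 0.468000 = 0.685000
The terms with nearby quarry blast present sum to 0.468000, so
  P(nearby quarry blast | spike, minor quake) = 0.468000 / 0.685000 ≈ 0.683

Pr[nearby quarry blast | spike, minor quake] ≈ 0.683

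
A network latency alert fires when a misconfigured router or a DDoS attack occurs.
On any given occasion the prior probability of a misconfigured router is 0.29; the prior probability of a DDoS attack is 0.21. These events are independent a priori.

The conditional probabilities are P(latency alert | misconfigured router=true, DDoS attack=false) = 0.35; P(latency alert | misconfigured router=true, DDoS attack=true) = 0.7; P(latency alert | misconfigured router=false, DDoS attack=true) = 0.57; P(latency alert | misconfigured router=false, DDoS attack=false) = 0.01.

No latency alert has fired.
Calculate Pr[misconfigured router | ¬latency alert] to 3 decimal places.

By total probability over the 4 (misconfigured router, DDoS attack) configurations:
  P(¬latency alert) = 0.99·0.71·0.79 + 0.43·0.71·0.21 + 0.65·0.29·0.79 + 0.3·0.29·0.21
        = 0.555291 + 0.064113 + 0.148915 + 0.018270 = 0.786589
Keeping only the misconfigured router-present terms gives 0.167185, so
  P(misconfigured router | ¬latency alert) = 0.167185 / 0.786589 ≈ 0.213

Pr[misconfigured router | ¬latency alert] ≈ 0.213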